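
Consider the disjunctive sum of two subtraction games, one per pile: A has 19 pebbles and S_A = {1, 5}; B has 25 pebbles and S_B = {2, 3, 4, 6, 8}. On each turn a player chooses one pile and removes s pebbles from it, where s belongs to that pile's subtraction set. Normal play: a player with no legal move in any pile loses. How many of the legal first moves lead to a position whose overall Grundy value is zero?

2

Pile A, S = {1, 5}:
G(0) = 0
G(1) = mex{0} = 1
G(2) = mex{1} = 0
G(3) = mex{0} = 1
G(4) = mex{1} = 0
G(5) = mex{0,0} = 1
G(6) = mex{1,1} = 0
G(7) = mex{0,0} = 1
G(8) = mex{1,1} = 0
G(9) = mex{0,0} = 1
G(10) = mex{1,1} = 0
G(11) = mex{0,0} = 1
G(12) = mex{1,1} = 0
G(13) = mex{0,0} = 1
G(14) = mex{1,1} = 0
G(15) = mex{0,0} = 1
G(16) = mex{1,1} = 0
G(17) = mex{0,0} = 1
G(18) = mex{1,1} = 0
G(19) = mex{0,0} = 1
G_A(19) = 1.
Pile B, S = {2, 3, 4, 6, 8}:
n :  0  1  2  3  4  5  6  7  8  9 10 11 12 13 14 15 16 17 18 19 20 21 22 23 24 25
G :  0  0  1  1  2  2  3  3  4  4  0  0  1  1  2  2  3  3  4  4  0  0  1  1  2  2
G_B(25) = 2.
Combined Grundy value = 1 ⊕ 2 = 3.
A winning move leaves total XOR = 0, i.e. changes one component's Grundy value g to g ⊕ X where X is the current total.
Pile A: need g' = 1⊕3 = 2. Options: 19−1→G=0, 19−5→G=0. Hits: 0.
Pile B: need g' = 2⊕3 = 1. Options: 25−2→G=1, 25−3→G=1, 25−4→G=0, 25−6→G=4, 25−8→G=3. Hits: 2.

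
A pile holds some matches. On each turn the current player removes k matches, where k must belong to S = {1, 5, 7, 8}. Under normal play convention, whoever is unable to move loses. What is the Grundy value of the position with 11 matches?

G(0) = 0
G(1) = mex{0} = 1
G(2) = mex{1} = 0
G(3) = mex{0} = 1
G(4) = mex{1} = 0
G(5) = mex{0,0} = 1
G(6) = mex{1,1} = 0
G(7) = mex{0,0,0} = 1
G(8) = mex{1,1,1,0} = 2
G(9) = mex{2,0,0,1} = 3
G(10) = mex{3,1,1,0} = 2
G(11) = mex{2,0,0,1} = 3

3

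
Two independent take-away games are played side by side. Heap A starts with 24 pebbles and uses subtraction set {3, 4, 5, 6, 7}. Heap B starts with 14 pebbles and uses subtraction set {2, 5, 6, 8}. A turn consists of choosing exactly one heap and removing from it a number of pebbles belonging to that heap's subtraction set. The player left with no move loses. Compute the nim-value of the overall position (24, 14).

1

Heap A, S = {3, 4, 5, 6, 7}:
G(0) = 0
G(1) = mex{} = 0
G(2) = mex{} = 0
G(3) = mex{0} = 1
G(4) = mex{0,0} = 1
G(5) = mex{0,0,0} = 1
G(6) = mex{1,0,0,0} = 2
G(7) = mex{1,1,0,0,0} = 2
G(8) = mex{1,1,1,0,0} = 2
G(9) = mex{2,1,1,1,0} = 3
G(10) = mex{2,2,1,1,1} = 0
G(11) = mex{2,2,2,1,1} = 0
G(12) = mex{3,2,2,2,1} = 0
G(13) = mex{0,3,2,2,2} = 1
G(14) = mex{0,0,3,2,2} = 1
G(15) = mex{0,0,0,3,2} = 1
G(16) = mex{1,0,0,0,3} = 2
G(17) = mex{1,1,0,0,0} = 2
G(18) = mex{1,1,1,0,0} = 2
G(19) = mex{2,1,1,1,0} = 3
G(20) = mex{2,2,1,1,1} = 0
G(21) = mex{2,2,2,1,1} = 0
G(22) = mex{3,2,2,2,1} = 0
G(23) = mex{0,3,2,2,2} = 1
G(24) = mex{0,0,3,2,2} = 1
G_A(24) = 1.
Heap B, S = {2, 5, 6, 8}:
G(0) = 0
G(1) = mex{} = 0
G(2) = mex{0} = 1
G(3) = mex{0} = 1
G(4) = mex{1} = 0
G(5) = mex{1,0} = 2
G(6) = mex{0,0,0} = 1
G(7) = mex{2,1,0} = 3
G(8) = mex{1,1,1,0} = 2
G(9) = mex{3,0,1,0} = 2
G(10) = mex{2,2,0,1} = 3
G(11) = mex{2,1,2,1} = 0
G(12) = mex{3,3,1,0} = 2
G(13) = mex{0,2,3,2} = 1
G(14) = mex{2,2,2,1} = 0
G_B(14) = 0.
Combined Grundy value = 1 ⊕ 0 = 1.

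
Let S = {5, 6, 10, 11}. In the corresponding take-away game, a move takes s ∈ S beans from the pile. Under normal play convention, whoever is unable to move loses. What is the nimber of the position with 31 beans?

3

n :  0  1  2  3  4  5  6  7  8  9 10 11 12 13 14 15 16 17 18 19 20 21 22 23 24 25 26 27 28 29 30 31
G :  0  0  0  0  0  1  1  1  1  1  2  2  2  2  2  3  0  0  0  0  0  1  1  1  1  1  2  2  2  2  2  3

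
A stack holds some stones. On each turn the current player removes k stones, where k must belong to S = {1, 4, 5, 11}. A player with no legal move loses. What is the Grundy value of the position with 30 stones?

n :  0  1  2  3  4  5  6  7  8  9 10 11 12 13 14 15 16 17 18 19 20 21 22 23 24 25 26 27 28 29 30
G :  0  1  0  1  2  3  2  3  0  1  0  1  2  3  2  3  0  1  0  1  2  3  2  3  0  1  0  1  2  3  2

2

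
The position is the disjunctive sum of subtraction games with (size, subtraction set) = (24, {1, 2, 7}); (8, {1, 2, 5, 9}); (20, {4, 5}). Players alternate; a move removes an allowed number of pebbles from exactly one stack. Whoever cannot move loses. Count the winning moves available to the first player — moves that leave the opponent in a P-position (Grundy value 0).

4

Stack A, S = {1, 2, 7}:
G(0) = 0
G(1) = mex{0} = 1
G(2) = mex{1,0} = 2
G(3) = mex{2,1} = 0
G(4) = mex{0,2} = 1
G(5) = mex{1,0} = 2
G(6) = mex{2,1} = 0
G(7) = mex{0,2,0} = 1
G(8) = mex{1,0,1} = 2
G(9) = mex{2,1,2} = 0
G(10) = mex{0,2,0} = 1
G(11) = mex{1,0,1} = 2
G(12) = mex{2,1,2} = 0
G(13) = mex{0,2,0} = 1
G(14) = mex{1,0,1} = 2
G(15) = mex{2,1,2} = 0
G(16) = mex{0,2,0} = 1
G(17) = mex{1,0,1} = 2
G(18) = mex{2,1,2} = 0
G(19) = mex{0,2,0} = 1
G(20) = mex{1,0,1} = 2
G(21) = mex{2,1,2} = 0
G(22) = mex{0,2,0} = 1
G(23) = mex{1,0,1} = 2
G(24) = mex{2,1,2} = 0
G_A(24) = 0.
Stack B, S = {1, 2, 5, 9}:
G(0) = 0
G(1) = mex{0} = 1
G(2) = mex{1,0} = 2
G(3) = mex{2,1} = 0
G(4) = mex{0,2} = 1
G(5) = mex{1,0,0} = 2
G(6) = mex{2,1,1} = 0
G(7) = mex{0,2,2} = 1
G(8) = mex{1,0,0} = 2
G_B(8) = 2.
Stack C, S = {4, 5}:
n :  0  1  2  3  4  5  6  7  8  9 10 11 12 13 14 15 16 17 18 19 20
G :  0  0  0  0  1  1  1  1  2  0  0  0  0  1  1  1  1  2  0  0  0
G_C(20) = 0.
Combined Grundy value = 0 ⊕ 2 ⊕ 0 = 2.
A winning move leaves total XOR = 0, i.e. changes one component's Grundy value g to g ⊕ X where X is the current total.
Stack A: need g' = 0⊕2 = 2. Options: 24−1→G=2, 24−2→G=1, 24−7→G=2. Hits: 2.
Stack B: need g' = 2⊕2 = 0. Options: 8−1→G=1, 8−2→G=0, 8−5→G=0. Hits: 2.
Stack C: need g' = 0⊕2 = 2. Options: 20−4→G=1, 20−5→G=1. Hits: 0.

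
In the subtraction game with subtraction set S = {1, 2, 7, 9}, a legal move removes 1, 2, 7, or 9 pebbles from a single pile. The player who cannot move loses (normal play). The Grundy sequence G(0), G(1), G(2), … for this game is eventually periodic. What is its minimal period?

G(0) = 0
G(1) = mex{0} = 1
G(2) = mex{1,0} = 2
G(3) = mex{2,1} = 0
G(4) = mex{0,2} = 1
G(5) = mex{1,0} = 2
G(6) = mex{2,1} = 0
G(7) = mex{0,2,0} = 1
G(8) = mex{1,0,1} = 2
G(9) = mex{2,1,2,0} = 3
G(10) = mex{3,2,0,1} = 4
G(11) = mex{4,3,1,2} = 0
G(12) = mex{0,4,2,0} = 1
G(13) = mex{1,0,0,1} = 2
G(14) = mex{2,1,1,2} = 0
G(15) = mex{0,2,2,0} = 1
G(16) = mex{1,0,3,1} = 2
G(17) = mex{2,1,4,2} = 0
G(18) = mex{0,2,0,3} = 1
G(19) = mex{1,0,1,4} = 2
G(20) = mex{2,1,2,0} = 3
G(21) = mex{3,2,0,1} = 4
G(22) = mex{4,3,1,2} = 0
G(23) = mex{0,4,2,0} = 1
G(n+11) = G(n) holds for n = 0,…,8 (a full window of length max(S) = 9), so the sequence is purely periodic with period 11.

11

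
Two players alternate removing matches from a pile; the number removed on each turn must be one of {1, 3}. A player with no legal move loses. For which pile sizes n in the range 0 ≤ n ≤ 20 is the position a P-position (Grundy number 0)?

0, 2, 4, 6, 8, 10, 12, 14, 16, 18, 20

G(0) = 0
G(1) = mex{0} = 1
G(2) = mex{1} = 0
G(3) = mex{0,0} = 1
G(4) = mex{1,1} = 0
G(5) = mex{0,0} = 1
G(6) = mex{1,1} = 0
G(7) = mex{0,0} = 1
G(8) = mex{1,1} = 0
G(9) = mex{0,0} = 1
G(10) = mex{1,1} = 0
G(11) = mex{0,0} = 1
G(12) = mex{1,1} = 0
G(13) = mex{0,0} = 1
G(14) = mex{1,1} = 0
G(15) = mex{0,0} = 1
G(16) = mex{1,1} = 0
G(17) = mex{0,0} = 1
G(18) = mex{1,1} = 0
G(19) = mex{0,0} = 1
G(20) = mex{1,1} = 0
P-positions are exactly the n with G(n) = 0.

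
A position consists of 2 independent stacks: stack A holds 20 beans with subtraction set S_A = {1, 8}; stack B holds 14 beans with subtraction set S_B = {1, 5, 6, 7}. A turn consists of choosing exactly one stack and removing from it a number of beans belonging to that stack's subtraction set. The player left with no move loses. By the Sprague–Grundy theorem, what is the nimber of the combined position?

Stack A, S = {1, 8}:
n :  0  1  2  3  4  5  6  7  8  9 10 11 12 13 14 15 16 17 18 19 20
G :  0  1  0  1  0  1  0  1  2  0  1  0  1  0  1  0  1  2  0  1  0
G_A(20) = 0.
Stack B, S = {1, 5, 6, 7}:
n :  0  1  2  3  4  5  6  7  8  9 10 11 12 13 14
G :  0  1  0  1  0  1  2  3  2  3  2  3  0  1  0
G_B(14) = 0.
Combined Grundy value = 0 ⊕ 0 = 0.

0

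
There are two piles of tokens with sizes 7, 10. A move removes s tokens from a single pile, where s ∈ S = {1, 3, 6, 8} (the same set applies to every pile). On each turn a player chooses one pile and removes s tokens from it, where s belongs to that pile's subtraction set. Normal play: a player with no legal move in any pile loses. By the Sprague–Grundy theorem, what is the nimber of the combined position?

All piles use S = {1, 3, 6, 8}:
G(0) = 0
G(1) = mex{0} = 1
G(2) = mex{1} = 0
G(3) = mex{0,0} = 1
G(4) = mex{1,1} = 0
G(5) = mex{0,0} = 1
G(6) = mex{1,1,0} = 2
G(7) = mex{2,0,1} = 3
G(8) = mex{3,1,0,0} = 2
G(9) = mex{2,2,1,1} = 0
G(10) = mex{0,3,0,0} = 1
Pile A: G(7) = 3.
Pile B: G(10) = 1.
Combined Grundy value = 3 ⊕ 1 = 2.

2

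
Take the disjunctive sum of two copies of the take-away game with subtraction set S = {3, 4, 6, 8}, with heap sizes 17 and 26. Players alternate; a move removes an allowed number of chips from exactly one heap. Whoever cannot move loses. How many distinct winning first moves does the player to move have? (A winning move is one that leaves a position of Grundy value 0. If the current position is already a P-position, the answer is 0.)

All heaps use S = {3, 4, 6, 8}:
G(0) = 0
G(1) = mex{} = 0
G(2) = mex{} = 0
G(3) = mex{0} = 1
G(4) = mex{0,0} = 1
G(5) = mex{0,0} = 1
G(6) = mex{1,0,0} = 2
G(7) = mex{1,1,0} = 2
G(8) = mex{1,1,0,0} = 2
G(9) = mex{2,1,1,0} = 3
G(10) = mex{2,2,1,0} = 3
G(11) = mex{2,2,1,1} = 0
G(12) = mex{3,2,2,1} = 0
G(13) = mex{3,3,2,1} = 0
G(14) = mex{0,3,2,2} = 1
G(15) = mex{0,0,3,2} = 1
G(16) = mex{0,0,3,2} = 1
G(17) = mex{1,0,0,3} = 2
G(18) = mex{1,1,0,3} = 2
G(19) = mex{1,1,0,0} = 2
G(20) = mex{2,1,1,0} = 3
G(21) = mex{2,2,1,0} = 3
G(22) = mex{2,2,1,1} = 0
G(23) = mex{3,2,2,1} = 0
G(24) = mex{3,3,2,1} = 0
G(25) = mex{0,3,2,2} = 1
G(26) = mex{0,0,3,2} = 1
Heap A: G(17) = 2.
Heap B: G(26) = 1.
Combined Grundy value = 2 ⊕ 1 = 3.
A winning move leaves total XOR = 0, i.e. changes one component's Grundy value g to g ⊕ X where X is the current total.
Heap A: need g' = 2⊕3 = 1. Options: 17−3→G=1, 17−4→G=0, 17−6→G=0, 17−8→G=3. Hits: 1.
Heap B: need g' = 1⊕3 = 2. Options: 26−3→G=0, 26−4→G=0, 26−6→G=3, 26−8→G=2. Hits: 1.

2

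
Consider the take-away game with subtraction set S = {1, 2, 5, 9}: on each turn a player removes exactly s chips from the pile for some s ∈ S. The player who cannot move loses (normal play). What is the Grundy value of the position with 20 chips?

0

G(0) = 0
G(1) = mex{0} = 1
G(2) = mex{1,0} = 2
G(3) = mex{2,1} = 0
G(4) = mex{0,2} = 1
G(5) = mex{1,0,0} = 2
G(6) = mex{2,1,1} = 0
G(7) = mex{0,2,2} = 1
G(8) = mex{1,0,0} = 2
G(9) = mex{2,1,1,0} = 3
G(10) = mex{3,2,2,1} = 0
G(11) = mex{0,3,0,2} = 1
G(12) = mex{1,0,1,0} = 2
G(13) = mex{2,1,2,1} = 0
G(14) = mex{0,2,3,2} = 1
G(15) = mex{1,0,0,0} = 2
G(16) = mex{2,1,1,1} = 0
G(17) = mex{0,2,2,2} = 1
G(18) = mex{1,0,0,3} = 2
G(19) = mex{2,1,1,0} = 3
G(20) = mex{3,2,2,1} = 0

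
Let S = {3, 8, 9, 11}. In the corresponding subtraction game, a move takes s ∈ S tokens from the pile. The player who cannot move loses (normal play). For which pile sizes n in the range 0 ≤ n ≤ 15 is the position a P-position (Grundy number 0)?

0, 1, 2, 6, 7

G(0) = 0
G(1) = mex{} = 0
G(2) = mex{} = 0
G(3) = mex{0} = 1
G(4) = mex{0} = 1
G(5) = mex{0} = 1
G(6) = mex{1} = 0
G(7) = mex{1} = 0
G(8) = mex{1,0} = 2
G(9) = mex{0,0,0} = 1
G(10) = mex{0,0,0} = 1
G(11) = mex{2,1,0,0} = 3
G(12) = mex{1,1,1,0} = 2
G(13) = mex{1,1,1,0} = 2
G(14) = mex{3,0,1,1} = 2
G(15) = mex{2,0,0,1} = 3
P-positions are exactly the n with G(n) = 0.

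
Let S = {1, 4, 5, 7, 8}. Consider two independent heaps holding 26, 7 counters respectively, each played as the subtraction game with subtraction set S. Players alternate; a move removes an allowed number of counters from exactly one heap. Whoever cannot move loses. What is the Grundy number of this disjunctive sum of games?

1

All heaps use S = {1, 4, 5, 7, 8}:
n :  0  1  2  3  4  5  6  7  8  9 10 11 12 13 14 15 16 17 18 19 20 21 22 23 24 25 26
G :  0  1  0  1  2  3  2  3  4  5  4  0  1  0  1  2  3  2  3  4  5  4  0  1  0  1  2
Heap A: G(26) = 2.
Heap B: G(7) = 3.
Combined Grundy value = 2 ⊕ 3 = 1.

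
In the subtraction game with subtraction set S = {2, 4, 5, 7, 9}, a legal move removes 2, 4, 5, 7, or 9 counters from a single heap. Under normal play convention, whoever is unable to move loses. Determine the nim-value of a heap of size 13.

n :  0  1  2  3  4  5  6  7  8  9 10 11 12 13
G :  0  0  1  1  2  2  3  3  4  4  5  0  0  1

1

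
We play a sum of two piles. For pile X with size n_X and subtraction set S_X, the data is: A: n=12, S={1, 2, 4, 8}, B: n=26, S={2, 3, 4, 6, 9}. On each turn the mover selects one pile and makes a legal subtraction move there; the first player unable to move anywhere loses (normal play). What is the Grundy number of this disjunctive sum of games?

4

Pile A, S = {1, 2, 4, 8}:
n :  0  1  2  3  4  5  6  7  8  9 10 11 12
G :  0  1  2  0  1  2  0  1  2  0  1  2  0
G_A(12) = 0.
Pile B, S = {2, 3, 4, 6, 9}:
n :  0  1  2  3  4  5  6  7  8  9 10 11 12 13 14 15 16 17 18 19 20 21 22 23 24 25 26
G :  0  0  1  1  2  2  3  3  0  4  1  5  2  0  3  1  4  2  0  3  1  4  2  0  3  1  4
G_B(26) = 4.
Combined Grundy value = 0 ⊕ 4 = 4.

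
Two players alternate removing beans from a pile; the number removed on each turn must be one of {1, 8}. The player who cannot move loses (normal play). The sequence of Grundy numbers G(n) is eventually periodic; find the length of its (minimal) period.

G(0) = 0
G(1) = mex{0} = 1
G(2) = mex{1} = 0
G(3) = mex{0} = 1
G(4) = mex{1} = 0
G(5) = mex{0} = 1
G(6) = mex{1} = 0
G(7) = mex{0} = 1
G(8) = mex{1,0} = 2
G(9) = mex{2,1} = 0
G(10) = mex{0,0} = 1
G(11) = mex{1,1} = 0
G(12) = mex{0,0} = 1
G(13) = mex{1,1} = 0
G(14) = mex{0,0} = 1
G(15) = mex{1,1} = 0
G(16) = mex{0,2} = 1
G(17) = mex{1,0} = 2
G(18) = mex{2,1} = 0
G(19) = mex{0,0} = 1
G(n+9) = G(n) holds for n = 0,…,7 (a full window of length max(S) = 8), so the sequence is purely periodic with period 9.

9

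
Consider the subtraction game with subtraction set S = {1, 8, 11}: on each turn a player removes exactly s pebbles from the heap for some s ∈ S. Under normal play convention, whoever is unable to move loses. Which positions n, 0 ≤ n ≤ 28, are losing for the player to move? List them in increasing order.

0, 2, 4, 6, 9, 16, 18, 21, 23, 25, 28

G(0) = 0
G(1) = mex{0} = 1
G(2) = mex{1} = 0
G(3) = mex{0} = 1
G(4) = mex{1} = 0
G(5) = mex{0} = 1
G(6) = mex{1} = 0
G(7) = mex{0} = 1
G(8) = mex{1,0} = 2
G(9) = mex{2,1} = 0
G(10) = mex{0,0} = 1
G(11) = mex{1,1,0} = 2
G(12) = mex{2,0,1} = 3
G(13) = mex{3,1,0} = 2
G(14) = mex{2,0,1} = 3
G(15) = mex{3,1,0} = 2
G(16) = mex{2,2,1} = 0
G(17) = mex{0,0,0} = 1
G(18) = mex{1,1,1} = 0
G(19) = mex{0,2,2} = 1
G(20) = mex{1,3,0} = 2
G(21) = mex{2,2,1} = 0
G(22) = mex{0,3,2} = 1
G(23) = mex{1,2,3} = 0
G(24) = mex{0,0,2} = 1
G(25) = mex{1,1,3} = 0
G(26) = mex{0,0,2} = 1
G(27) = mex{1,1,0} = 2
G(28) = mex{2,2,1} = 0
P-positions are exactly the n with G(n) = 0.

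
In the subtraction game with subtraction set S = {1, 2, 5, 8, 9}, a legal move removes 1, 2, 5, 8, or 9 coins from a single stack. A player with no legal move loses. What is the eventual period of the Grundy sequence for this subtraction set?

10

n :  0  1  2  3  4  5  6  7  8  9 10 11 12 13 14 15 16 17 18 19 20 21
G :  0  1  2  0  1  2  0  1  2  3  0  1  2  0  1  2  0  1  2  3  0  1
G(n+10) = G(n) holds for n = 0,…,8 (a full window of length max(S) = 9), so the sequence is purely periodic with period 10.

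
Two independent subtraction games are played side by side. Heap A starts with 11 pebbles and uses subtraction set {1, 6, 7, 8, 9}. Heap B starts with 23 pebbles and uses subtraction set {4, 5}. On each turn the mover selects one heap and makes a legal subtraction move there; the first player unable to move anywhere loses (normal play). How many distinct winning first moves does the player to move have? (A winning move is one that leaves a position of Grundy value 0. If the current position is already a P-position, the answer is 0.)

Heap A, S = {1, 6, 7, 8, 9}:
n :  0  1  2  3  4  5  6  7  8  9 10 11
G :  0  1  0  1  0  1  2  3  2  3  2  3
G_A(11) = 3.
Heap B, S = {4, 5}:
n :  0  1  2  3  4  5  6  7  8  9 10 11 12 13 14 15 16 17 18 19 20 21 22 23
G :  0  0  0  0  1  1  1  1  2  0  0  0  0  1  1  1  1  2  0  0  0  0  1  1
G_B(23) = 1.
Combined Grundy value = 3 ⊕ 1 = 2.
A winning move leaves total XOR = 0, i.e. changes one component's Grundy value g to g ⊕ X where X is the current total.
Heap A: need g' = 3⊕2 = 1. Options: 11−1→G=2, 11−6→G=1, 11−7→G=0, 11−8→G=1, 11−9→G=0. Hits: 2.
Heap B: need g' = 1⊕2 = 3. Options: 23−4→G=0, 23−5→G=0. Hits: 0.

2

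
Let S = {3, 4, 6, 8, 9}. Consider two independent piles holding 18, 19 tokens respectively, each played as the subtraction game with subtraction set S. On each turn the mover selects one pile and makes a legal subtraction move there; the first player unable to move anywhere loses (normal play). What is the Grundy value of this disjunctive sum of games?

All piles use S = {3, 4, 6, 8, 9}:
n :  0  1  2  3  4  5  6  7  8  9 10 11 12 13 14 15 16 17 18 19
G :  0  0  0  1  1  1  2  2  2  3  3  3  0  0  0  1  1  1  2  2
Pile A: G(18) = 2.
Pile B: G(19) = 2.
Combined Grundy value = 2 ⊕ 2 = 0.

0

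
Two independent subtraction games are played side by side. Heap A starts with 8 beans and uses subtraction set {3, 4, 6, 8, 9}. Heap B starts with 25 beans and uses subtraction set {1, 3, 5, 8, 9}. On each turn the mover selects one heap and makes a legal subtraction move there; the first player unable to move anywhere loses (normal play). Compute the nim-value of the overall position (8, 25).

Heap A, S = {3, 4, 6, 8, 9}:
n : 0 1 2 3 4 5 6 7 8
G : 0 0 0 1 1 1 2 2 2
G_A(8) = 2.
Heap B, S = {1, 3, 5, 8, 9}:
n :  0  1  2  3  4  5  6  7  8  9 10 11 12 13 14 15 16 17 18 19 20 21 22 23 24 25
G :  0  1  0  1  0  1  0  1  2  3  2  3  2  3  2  3  0  1  0  1  0  1  0  1  2  3
G_B(25) = 3.
Combined Grundy value = 2 ⊕ 3 = 1.

1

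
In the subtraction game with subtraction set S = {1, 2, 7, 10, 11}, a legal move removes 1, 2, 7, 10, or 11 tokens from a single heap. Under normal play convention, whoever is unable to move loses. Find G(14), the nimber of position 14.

n :  0  1  2  3  4  5  6  7  8  9 10 11 12 13 14
G :  0  1  2  0  1  2  0  1  2  0  1  2  0  1  2

2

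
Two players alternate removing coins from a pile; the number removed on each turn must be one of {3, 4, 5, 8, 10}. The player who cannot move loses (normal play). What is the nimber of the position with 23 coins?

3

n :  0  1  2  3  4  5  6  7  8  9 10 11 12 13 14 15 16 17 18 19 20 21 22 23
G :  0  0  0  1  1  1  2  2  2  3  3  3  4  0  0  0  1  1  1  2  2  2  3  3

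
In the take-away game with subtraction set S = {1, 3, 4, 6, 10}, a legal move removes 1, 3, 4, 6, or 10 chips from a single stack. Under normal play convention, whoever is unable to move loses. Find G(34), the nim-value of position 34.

n :  0  1  2  3  4  5  6  7  8  9 10 11 12 13 14 15 16 17 18 19 20 21 22 23 24 25 26 27 28 29 30 31 32 33 34
G :  0  1  0  1  2  3  2  0  1  0  1  2  3  2  0  1  0  1  2  3  2  0  1  0  1  2  3  2  0  1  0  1  2  3  2

2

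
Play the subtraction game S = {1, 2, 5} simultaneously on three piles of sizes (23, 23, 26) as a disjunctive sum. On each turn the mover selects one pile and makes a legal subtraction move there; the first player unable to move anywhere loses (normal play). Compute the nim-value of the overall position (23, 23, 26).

All piles use S = {1, 2, 5}:
n :  0  1  2  3  4  5  6  7  8  9 10 11 12 13 14 15 16 17 18 19 20 21 22 23 24 25 26
G :  0  1  2  0  1  2  0  1  2  0  1  2  0  1  2  0  1  2  0  1  2  0  1  2  0  1  2
Pile A: G(23) = 2.
Pile B: G(23) = 2.
Pile C: G(26) = 2.
Combined Grundy value = 2 ⊕ 2 ⊕ 2 = 2.

2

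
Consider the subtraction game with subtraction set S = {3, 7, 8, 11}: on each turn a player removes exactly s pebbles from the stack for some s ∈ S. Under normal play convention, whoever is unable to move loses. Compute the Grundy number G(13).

G(0) = 0
G(1) = mex{} = 0
G(2) = mex{} = 0
G(3) = mex{0} = 1
G(4) = mex{0} = 1
G(5) = mex{0} = 1
G(6) = mex{1} = 0
G(7) = mex{1,0} = 2
G(8) = mex{1,0,0} = 2
G(9) = mex{0,0,0} = 1
G(10) = mex{2,1,0} = 3
G(11) = mex{2,1,1,0} = 3
G(12) = mex{1,1,1,0} = 2
G(13) = mex{3,0,1,0} = 2

2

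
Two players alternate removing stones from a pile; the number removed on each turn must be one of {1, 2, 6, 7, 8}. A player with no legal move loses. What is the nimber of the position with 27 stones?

n :  0  1  2  3  4  5  6  7  8  9 10 11 12 13 14 15 16 17 18 19 20 21 22 23 24 25 26 27
G :  0  1  2  0  1  2  3  4  5  3  4  5  0  1  2  0  1  2  3  4  5  3  4  5  0  1  2  0

0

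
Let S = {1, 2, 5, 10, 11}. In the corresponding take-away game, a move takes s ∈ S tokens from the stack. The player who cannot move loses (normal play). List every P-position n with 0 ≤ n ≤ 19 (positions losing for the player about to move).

n :  0  1  2  3  4  5  6  7  8  9 10 11 12 13 14 15 16 17 18 19
G :  0  1  2  0  1  2  0  1  2  0  1  2  0  1  2  0  1  2  0  1
P-positions are exactly the n with G(n) = 0.

0, 3, 6, 9, 12, 15, 18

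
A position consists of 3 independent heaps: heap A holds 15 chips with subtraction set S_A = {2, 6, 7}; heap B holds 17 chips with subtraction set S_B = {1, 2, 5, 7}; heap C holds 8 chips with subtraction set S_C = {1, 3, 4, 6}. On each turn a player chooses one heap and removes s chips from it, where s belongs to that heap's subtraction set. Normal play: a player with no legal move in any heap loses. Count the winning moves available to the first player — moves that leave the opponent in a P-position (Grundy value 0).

3

Heap A, S = {2, 6, 7}:
G(0) = 0
G(1) = mex{} = 0
G(2) = mex{0} = 1
G(3) = mex{0} = 1
G(4) = mex{1} = 0
G(5) = mex{1} = 0
G(6) = mex{0,0} = 1
G(7) = mex{0,0,0} = 1
G(8) = mex{1,1,0} = 2
G(9) = mex{1,1,1} = 0
G(10) = mex{2,0,1} = 3
G(11) = mex{0,0,0} = 1
G(12) = mex{3,1,0} = 2
G(13) = mex{1,1,1} = 0
G(14) = mex{2,2,1} = 0
G(15) = mex{0,0,2} = 1
G_A(15) = 1.
Heap B, S = {1, 2, 5, 7}:
G(0) = 0
G(1) = mex{0} = 1
G(2) = mex{1,0} = 2
G(3) = mex{2,1} = 0
G(4) = mex{0,2} = 1
G(5) = mex{1,0,0} = 2
G(6) = mex{2,1,1} = 0
G(7) = mex{0,2,2,0} = 1
G(8) = mex{1,0,0,1} = 2
G(9) = mex{2,1,1,2} = 0
G(10) = mex{0,2,2,0} = 1
G(11) = mex{1,0,0,1} = 2
G(12) = mex{2,1,1,2} = 0
G(13) = mex{0,2,2,0} = 1
G(14) = mex{1,0,0,1} = 2
G(15) = mex{2,1,1,2} = 0
G(16) = mex{0,2,2,0} = 1
G(17) = mex{1,0,0,1} = 2
G_B(17) = 2.
Heap C, S = {1, 3, 4, 6}:
n : 0 1 2 3 4 5 6 7 8
G : 0 1 0 1 2 3 2 0 1
G_C(8) = 1.
Combined Grundy value = 1 ⊕ 2 ⊕ 1 = 2.
A winning move leaves total XOR = 0, i.e. changes one component's Grundy value g to g ⊕ X where X is the current total.
Heap A: need g' = 1⊕2 = 3. Options: 15−2→G=0, 15−6→G=0, 15−7→G=2. Hits: 0.
Heap B: need g' = 2⊕2 = 0. Options: 17−1→G=1, 17−2→G=0, 17−5→G=0, 17−7→G=1. Hits: 2.
Heap C: need g' = 1⊕2 = 3. Options: 8−1→G=0, 8−3→G=3, 8−4→G=2, 8−6→G=0. Hits: 1.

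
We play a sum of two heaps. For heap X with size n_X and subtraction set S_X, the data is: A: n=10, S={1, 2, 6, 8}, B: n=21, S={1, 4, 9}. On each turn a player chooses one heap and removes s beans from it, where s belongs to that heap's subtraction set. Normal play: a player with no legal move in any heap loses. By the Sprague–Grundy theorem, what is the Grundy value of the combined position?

1

Heap A, S = {1, 2, 6, 8}:
n :  0  1  2  3  4  5  6  7  8  9 10
G :  0  1  2  0  1  2  3  0  1  2  0
G_A(10) = 0.
Heap B, S = {1, 4, 9}:
G(0) = 0
G(1) = mex{0} = 1
G(2) = mex{1} = 0
G(3) = mex{0} = 1
G(4) = mex{1,0} = 2
G(5) = mex{2,1} = 0
G(6) = mex{0,0} = 1
G(7) = mex{1,1} = 0
G(8) = mex{0,2} = 1
G(9) = mex{1,0,0} = 2
G(10) = mex{2,1,1} = 0
G(11) = mex{0,0,0} = 1
G(12) = mex{1,1,1} = 0
G(13) = mex{0,2,2} = 1
G(14) = mex{1,0,0} = 2
G(15) = mex{2,1,1} = 0
G(16) = mex{0,0,0} = 1
G(17) = mex{1,1,1} = 0
G(18) = mex{0,2,2} = 1
G(19) = mex{1,0,0} = 2
G(20) = mex{2,1,1} = 0
G(21) = mex{0,0,0} = 1
G_B(21) = 1.
Combined Grundy value = 0 ⊕ 1 = 1.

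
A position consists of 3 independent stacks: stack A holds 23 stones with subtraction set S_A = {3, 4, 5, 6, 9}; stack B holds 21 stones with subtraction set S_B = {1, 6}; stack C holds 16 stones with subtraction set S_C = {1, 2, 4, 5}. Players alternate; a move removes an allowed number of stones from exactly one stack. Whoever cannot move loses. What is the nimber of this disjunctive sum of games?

Stack A, S = {3, 4, 5, 6, 9}:
n :  0  1  2  3  4  5  6  7  8  9 10 11 12 13 14 15 16 17 18 19 20 21 22 23
G :  0  0  0  1  1  1  2  2  2  3  3  3  0  0  0  1  1  1  2  2  2  3  3  3
G_A(23) = 3.
Stack B, S = {1, 6}:
G(0) = 0
G(1) = mex{0} = 1
G(2) = mex{1} = 0
G(3) = mex{0} = 1
G(4) = mex{1} = 0
G(5) = mex{0} = 1
G(6) = mex{1,0} = 2
G(7) = mex{2,1} = 0
G(8) = mex{0,0} = 1
G(9) = mex{1,1} = 0
G(10) = mex{0,0} = 1
G(11) = mex{1,1} = 0
G(12) = mex{0,2} = 1
G(13) = mex{1,0} = 2
G(14) = mex{2,1} = 0
G(15) = mex{0,0} = 1
G(16) = mex{1,1} = 0
G(17) = mex{0,0} = 1
G(18) = mex{1,1} = 0
G(19) = mex{0,2} = 1
G(20) = mex{1,0} = 2
G(21) = mex{2,1} = 0
G_B(21) = 0.
Stack C, S = {1, 2, 4, 5}:
n :  0  1  2  3  4  5  6  7  8  9 10 11 12 13 14 15 16
G :  0  1  2  0  1  2  0  1  2  0  1  2  0  1  2  0  1
G_C(16) = 1.
Combined Grundy value = 3 ⊕ 0 ⊕ 1 = 2.

2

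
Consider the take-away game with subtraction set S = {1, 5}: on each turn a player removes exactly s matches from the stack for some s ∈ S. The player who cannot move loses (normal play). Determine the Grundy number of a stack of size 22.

G(0) = 0
G(1) = mex{0} = 1
G(2) = mex{1} = 0
G(3) = mex{0} = 1
G(4) = mex{1} = 0
G(5) = mex{0,0} = 1
G(6) = mex{1,1} = 0
G(7) = mex{0,0} = 1
G(8) = mex{1,1} = 0
G(9) = mex{0,0} = 1
G(10) = mex{1,1} = 0
G(11) = mex{0,0} = 1
G(12) = mex{1,1} = 0
G(13) = mex{0,0} = 1
G(14) = mex{1,1} = 0
G(15) = mex{0,0} = 1
G(16) = mex{1,1} = 0
G(17) = mex{0,0} = 1
G(18) = mex{1,1} = 0
G(19) = mex{0,0} = 1
G(20) = mex{1,1} = 0
G(21) = mex{0,0} = 1
G(22) = mex{1,1} = 0

0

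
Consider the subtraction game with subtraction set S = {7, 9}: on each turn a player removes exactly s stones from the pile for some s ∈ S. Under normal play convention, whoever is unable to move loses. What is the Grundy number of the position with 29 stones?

G(0) = 0
G(1) = mex{} = 0
G(2) = mex{} = 0
G(3) = mex{} = 0
G(4) = mex{} = 0
G(5) = mex{} = 0
G(6) = mex{} = 0
G(7) = mex{0} = 1
G(8) = mex{0} = 1
G(9) = mex{0,0} = 1
G(10) = mex{0,0} = 1
G(11) = mex{0,0} = 1
G(12) = mex{0,0} = 1
G(13) = mex{0,0} = 1
G(14) = mex{1,0} = 2
G(15) = mex{1,0} = 2
G(16) = mex{1,1} = 0
G(17) = mex{1,1} = 0
G(18) = mex{1,1} = 0
G(19) = mex{1,1} = 0
G(20) = mex{1,1} = 0
G(21) = mex{2,1} = 0
G(22) = mex{2,1} = 0
G(23) = mex{0,2} = 1
G(24) = mex{0,2} = 1
G(25) = mex{0,0} = 1
G(26) = mex{0,0} = 1
G(27) = mex{0,0} = 1
G(28) = mex{0,0} = 1
G(29) = mex{0,0} = 1

1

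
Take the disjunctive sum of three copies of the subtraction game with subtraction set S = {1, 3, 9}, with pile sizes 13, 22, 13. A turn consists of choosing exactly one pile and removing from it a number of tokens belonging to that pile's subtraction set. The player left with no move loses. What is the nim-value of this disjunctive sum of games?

0

All piles use S = {1, 3, 9}:
G(0) = 0
G(1) = mex{0} = 1
G(2) = mex{1} = 0
G(3) = mex{0,0} = 1
G(4) = mex{1,1} = 0
G(5) = mex{0,0} = 1
G(6) = mex{1,1} = 0
G(7) = mex{0,0} = 1
G(8) = mex{1,1} = 0
G(9) = mex{0,0,0} = 1
G(10) = mex{1,1,1} = 0
G(11) = mex{0,0,0} = 1
G(12) = mex{1,1,1} = 0
G(13) = mex{0,0,0} = 1
G(14) = mex{1,1,1} = 0
G(15) = mex{0,0,0} = 1
G(16) = mex{1,1,1} = 0
G(17) = mex{0,0,0} = 1
G(18) = mex{1,1,1} = 0
G(19) = mex{0,0,0} = 1
G(20) = mex{1,1,1} = 0
G(21) = mex{0,0,0} = 1
G(22) = mex{1,1,1} = 0
Pile A: G(13) = 1.
Pile B: G(22) = 0.
Pile C: G(13) = 1.
Combined Grundy value = 1 ⊕ 0 ⊕ 1 = 0.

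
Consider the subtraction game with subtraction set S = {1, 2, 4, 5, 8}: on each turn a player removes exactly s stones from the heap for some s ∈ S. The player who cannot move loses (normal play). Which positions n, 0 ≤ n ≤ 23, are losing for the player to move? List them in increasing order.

0, 3, 6, 9, 12, 15, 18, 21

G(0) = 0
G(1) = mex{0} = 1
G(2) = mex{1,0} = 2
G(3) = mex{2,1} = 0
G(4) = mex{0,2,0} = 1
G(5) = mex{1,0,1,0} = 2
G(6) = mex{2,1,2,1} = 0
G(7) = mex{0,2,0,2} = 1
G(8) = mex{1,0,1,0,0} = 2
G(9) = mex{2,1,2,1,1} = 0
G(10) = mex{0,2,0,2,2} = 1
G(11) = mex{1,0,1,0,0} = 2
G(12) = mex{2,1,2,1,1} = 0
G(13) = mex{0,2,0,2,2} = 1
G(14) = mex{1,0,1,0,0} = 2
G(15) = mex{2,1,2,1,1} = 0
G(16) = mex{0,2,0,2,2} = 1
G(17) = mex{1,0,1,0,0} = 2
G(18) = mex{2,1,2,1,1} = 0
G(19) = mex{0,2,0,2,2} = 1
G(20) = mex{1,0,1,0,0} = 2
G(21) = mex{2,1,2,1,1} = 0
G(22) = mex{0,2,0,2,2} = 1
G(23) = mex{1,0,1,0,0} = 2
P-positions are exactly the n with G(n) = 0.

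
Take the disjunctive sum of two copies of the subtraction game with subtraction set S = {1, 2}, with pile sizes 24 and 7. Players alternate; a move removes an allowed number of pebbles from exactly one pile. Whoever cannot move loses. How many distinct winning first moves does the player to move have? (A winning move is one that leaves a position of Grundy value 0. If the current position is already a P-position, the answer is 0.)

2

All piles use S = {1, 2}:
n :  0  1  2  3  4  5  6  7  8  9 10 11 12 13 14 15 16 17 18 19 20 21 22 23 24
G :  0  1  2  0  1  2  0  1  2  0  1  2  0  1  2  0  1  2  0  1  2  0  1  2  0
Pile A: G(24) = 0.
Pile B: G(7) = 1.
Combined Grundy value = 0 ⊕ 1 = 1.
A winning move leaves total XOR = 0, i.e. changes one component's Grundy value g to g ⊕ X where X is the current total.
Pile A: need g' = 0⊕1 = 1. Options: 24−1→G=2, 24−2→G=1. Hits: 1.
Pile B: need g' = 1⊕1 = 0. Options: 7−1→G=0, 7−2→G=2. Hits: 1.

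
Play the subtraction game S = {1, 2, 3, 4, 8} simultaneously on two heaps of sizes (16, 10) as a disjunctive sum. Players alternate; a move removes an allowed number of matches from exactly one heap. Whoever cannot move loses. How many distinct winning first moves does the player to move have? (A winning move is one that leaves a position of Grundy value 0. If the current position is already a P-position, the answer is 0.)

All heaps use S = {1, 2, 3, 4, 8}:
n :  0  1  2  3  4  5  6  7  8  9 10 11 12 13 14 15 16
G :  0  1  2  3  4  0  1  2  3  4  0  1  2  3  4  0  1
Heap A: G(16) = 1.
Heap B: G(10) = 0.
Combined Grundy value = 1 ⊕ 0 = 1.
A winning move leaves total XOR = 0, i.e. changes one component's Grundy value g to g ⊕ X where X is the current total.
Heap A: need g' = 1⊕1 = 0. Options: 16−1→G=0, 16−2→G=4, 16−3→G=3, 16−4→G=2, 16−8→G=3. Hits: 1.
Heap B: need g' = 0⊕1 = 1. Options: 10−1→G=4, 10−2→G=3, 10−3→G=2, 10−4→G=1, 10−8→G=2. Hits: 1.

2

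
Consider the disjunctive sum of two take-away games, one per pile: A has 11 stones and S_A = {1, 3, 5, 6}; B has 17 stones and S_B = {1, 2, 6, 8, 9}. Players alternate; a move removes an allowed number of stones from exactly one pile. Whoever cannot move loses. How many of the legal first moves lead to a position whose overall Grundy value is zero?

Pile A, S = {1, 3, 5, 6}:
n :  0  1  2  3  4  5  6  7  8  9 10 11
G :  0  1  0  1  0  1  2  3  2  3  2  0
G_A(11) = 0.
Pile B, S = {1, 2, 6, 8, 9}:
G(0) = 0
G(1) = mex{0} = 1
G(2) = mex{1,0} = 2
G(3) = mex{2,1} = 0
G(4) = mex{0,2} = 1
G(5) = mex{1,0} = 2
G(6) = mex{2,1,0} = 3
G(7) = mex{3,2,1} = 0
G(8) = mex{0,3,2,0} = 1
G(9) = mex{1,0,0,1,0} = 2
G(10) = mex{2,1,1,2,1} = 0
G(11) = mex{0,2,2,0,2} = 1
G(12) = mex{1,0,3,1,0} = 2
G(13) = mex{2,1,0,2,1} = 3
G(14) = mex{3,2,1,3,2} = 0
G(15) = mex{0,3,2,0,3} = 1
G(16) = mex{1,0,0,1,0} = 2
G(17) = mex{2,1,1,2,1} = 0
G_B(17) = 0.
Combined Grundy value = 0 ⊕ 0 = 0.
A winning move leaves total XOR = 0, i.e. changes one component's Grundy value g to g ⊕ X where X is the current total.
Pile A: target g' = 0⊕0 = 0, but every legal move changes the Grundy value (mex property), so 0 moves.
Pile B: target g' = 0⊕0 = 0, but every legal move changes the Grundy value (mex property), so 0 moves.

0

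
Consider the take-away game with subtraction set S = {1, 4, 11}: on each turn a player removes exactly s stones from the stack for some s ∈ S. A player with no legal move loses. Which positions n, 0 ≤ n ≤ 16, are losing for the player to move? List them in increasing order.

0, 2, 5, 7, 10, 12, 15

G(0) = 0
G(1) = mex{0} = 1
G(2) = mex{1} = 0
G(3) = mex{0} = 1
G(4) = mex{1,0} = 2
G(5) = mex{2,1} = 0
G(6) = mex{0,0} = 1
G(7) = mex{1,1} = 0
G(8) = mex{0,2} = 1
G(9) = mex{1,0} = 2
G(10) = mex{2,1} = 0
G(11) = mex{0,0,0} = 1
G(12) = mex{1,1,1} = 0
G(13) = mex{0,2,0} = 1
G(14) = mex{1,0,1} = 2
G(15) = mex{2,1,2} = 0
G(16) = mex{0,0,0} = 1
P-positions are exactly the n with G(n) = 0.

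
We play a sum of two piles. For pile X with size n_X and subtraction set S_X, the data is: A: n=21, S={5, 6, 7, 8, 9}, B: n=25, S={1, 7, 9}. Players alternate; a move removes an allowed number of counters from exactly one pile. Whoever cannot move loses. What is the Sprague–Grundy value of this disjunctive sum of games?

0

Pile A, S = {5, 6, 7, 8, 9}:
n :  0  1  2  3  4  5  6  7  8  9 10 11 12 13 14 15 16 17 18 19 20 21
G :  0  0  0  0  0  1  1  1  1  1  2  2  2  2  0  0  0  0  0  1  1  1
G_A(21) = 1.
Pile B, S = {1, 7, 9}:
G(0) = 0
G(1) = mex{0} = 1
G(2) = mex{1} = 0
G(3) = mex{0} = 1
G(4) = mex{1} = 0
G(5) = mex{0} = 1
G(6) = mex{1} = 0
G(7) = mex{0,0} = 1
G(8) = mex{1,1} = 0
G(9) = mex{0,0,0} = 1
G(10) = mex{1,1,1} = 0
G(11) = mex{0,0,0} = 1
G(12) = mex{1,1,1} = 0
G(13) = mex{0,0,0} = 1
G(14) = mex{1,1,1} = 0
G(15) = mex{0,0,0} = 1
G(16) = mex{1,1,1} = 0
G(17) = mex{0,0,0} = 1
G(18) = mex{1,1,1} = 0
G(19) = mex{0,0,0} = 1
G(20) = mex{1,1,1} = 0
G(21) = mex{0,0,0} = 1
G(22) = mex{1,1,1} = 0
G(23) = mex{0,0,0} = 1
G(24) = mex{1,1,1} = 0
G(25) = mex{0,0,0} = 1
G_B(25) = 1.
Combined Grundy value = 1 ⊕ 1 = 0.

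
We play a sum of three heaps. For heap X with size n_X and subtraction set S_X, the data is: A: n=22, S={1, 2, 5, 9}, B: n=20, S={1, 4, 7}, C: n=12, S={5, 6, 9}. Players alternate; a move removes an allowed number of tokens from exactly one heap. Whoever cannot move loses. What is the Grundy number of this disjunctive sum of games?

2

Heap A, S = {1, 2, 5, 9}:
G(0) = 0
G(1) = mex{0} = 1
G(2) = mex{1,0} = 2
G(3) = mex{2,1} = 0
G(4) = mex{0,2} = 1
G(5) = mex{1,0,0} = 2
G(6) = mex{2,1,1} = 0
G(7) = mex{0,2,2} = 1
G(8) = mex{1,0,0} = 2
G(9) = mex{2,1,1,0} = 3
G(10) = mex{3,2,2,1} = 0
G(11) = mex{0,3,0,2} = 1
G(12) = mex{1,0,1,0} = 2
G(13) = mex{2,1,2,1} = 0
G(14) = mex{0,2,3,2} = 1
G(15) = mex{1,0,0,0} = 2
G(16) = mex{2,1,1,1} = 0
G(17) = mex{0,2,2,2} = 1
G(18) = mex{1,0,0,3} = 2
G(19) = mex{2,1,1,0} = 3
G(20) = mex{3,2,2,1} = 0
G(21) = mex{0,3,0,2} = 1
G(22) = mex{1,0,1,0} = 2
G_A(22) = 2.
Heap B, S = {1, 4, 7}:
n :  0  1  2  3  4  5  6  7  8  9 10 11 12 13 14 15 16 17 18 19 20
G :  0  1  0  1  2  0  1  2  0  1  0  1  2  0  1  2  0  1  0  1  2
G_B(20) = 2.
Heap C, S = {5, 6, 9}:
n :  0  1  2  3  4  5  6  7  8  9 10 11 12
G :  0  0  0  0  0  1  1  1  1  1  2  2  2
G_C(12) = 2.
Combined Grundy value = 2 ⊕ 2 ⊕ 2 = 2.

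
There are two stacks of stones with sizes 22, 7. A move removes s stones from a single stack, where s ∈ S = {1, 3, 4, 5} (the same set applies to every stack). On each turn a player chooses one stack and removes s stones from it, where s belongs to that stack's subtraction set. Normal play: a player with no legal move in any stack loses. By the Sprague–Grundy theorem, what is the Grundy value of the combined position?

All stacks use S = {1, 3, 4, 5}:
n :  0  1  2  3  4  5  6  7  8  9 10 11 12 13 14 15 16 17 18 19 20 21 22
G :  0  1  0  1  2  3  2  3  0  1  0  1  2  3  2  3  0  1  0  1  2  3  2
Stack A: G(22) = 2.
Stack B: G(7) = 3.
Combined Grundy value = 2 ⊕ 3 = 1.

1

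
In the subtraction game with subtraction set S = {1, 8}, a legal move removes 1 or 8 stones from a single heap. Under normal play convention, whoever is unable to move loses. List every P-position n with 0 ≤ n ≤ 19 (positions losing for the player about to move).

0, 2, 4, 6, 9, 11, 13, 15, 18

G(0) = 0
G(1) = mex{0} = 1
G(2) = mex{1} = 0
G(3) = mex{0} = 1
G(4) = mex{1} = 0
G(5) = mex{0} = 1
G(6) = mex{1} = 0
G(7) = mex{0} = 1
G(8) = mex{1,0} = 2
G(9) = mex{2,1} = 0
G(10) = mex{0,0} = 1
G(11) = mex{1,1} = 0
G(12) = mex{0,0} = 1
G(13) = mex{1,1} = 0
G(14) = mex{0,0} = 1
G(15) = mex{1,1} = 0
G(16) = mex{0,2} = 1
G(17) = mex{1,0} = 2
G(18) = mex{2,1} = 0
G(19) = mex{0,0} = 1
P-positions are exactly the n with G(n) = 0.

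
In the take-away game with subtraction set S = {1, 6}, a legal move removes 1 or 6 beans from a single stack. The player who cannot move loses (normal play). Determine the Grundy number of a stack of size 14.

0

n :  0  1  2  3  4  5  6  7  8  9 10 11 12 13 14
G :  0  1  0  1  0  1  2  0  1  0  1  0  1  2  0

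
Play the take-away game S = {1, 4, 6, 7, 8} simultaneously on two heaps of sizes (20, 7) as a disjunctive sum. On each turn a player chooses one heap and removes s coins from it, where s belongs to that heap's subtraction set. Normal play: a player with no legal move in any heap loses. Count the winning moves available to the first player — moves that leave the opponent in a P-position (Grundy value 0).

All heaps use S = {1, 4, 6, 7, 8}:
n :  0  1  2  3  4  5  6  7  8  9 10 11 12 13 14 15 16 17 18 19 20
G :  0  1  0  1  2  0  1  2  3  2  3  4  5  3  0  1  0  1  2  0  1
Heap A: G(20) = 1.
Heap B: G(7) = 2.
Combined Grundy value = 1 ⊕ 2 = 3.
A winning move leaves total XOR = 0, i.e. changes one component's Grundy value g to g ⊕ X where X is the current total.
Heap A: need g' = 1⊕3 = 2. Options: 20−1→G=0, 20−4→G=0, 20−6→G=0, 20−7→G=3, 20−8→G=5. Hits: 0.
Heap B: need g' = 2⊕3 = 1. Options: 7−1→G=1, 7−4→G=1, 7−6→G=1, 7−7→G=0. Hits: 3.

3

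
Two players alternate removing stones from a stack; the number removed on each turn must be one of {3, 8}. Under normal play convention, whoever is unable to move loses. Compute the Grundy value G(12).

0

n :  0  1  2  3  4  5  6  7  8  9 10 11 12
G :  0  0  0  1  1  1  0  0  2  1  1  0  0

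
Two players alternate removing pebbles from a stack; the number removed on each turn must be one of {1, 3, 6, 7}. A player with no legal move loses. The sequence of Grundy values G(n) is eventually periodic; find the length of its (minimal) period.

12

G(0) = 0
G(1) = mex{0} = 1
G(2) = mex{1} = 0
G(3) = mex{0,0} = 1
G(4) = mex{1,1} = 0
G(5) = mex{0,0} = 1
G(6) = mex{1,1,0} = 2
G(7) = mex{2,0,1,0} = 3
G(8) = mex{3,1,0,1} = 2
G(9) = mex{2,2,1,0} = 3
G(10) = mex{3,3,0,1} = 2
G(11) = mex{2,2,1,0} = 3
G(12) = mex{3,3,2,1} = 0
G(13) = mex{0,2,3,2} = 1
G(14) = mex{1,3,2,3} = 0
G(15) = mex{0,0,3,2} = 1
G(16) = mex{1,1,2,3} = 0
G(17) = mex{0,0,3,2} = 1
G(18) = mex{1,1,0,3} = 2
G(19) = mex{2,0,1,0} = 3
G(20) = mex{3,1,0,1} = 2
G(21) = mex{2,2,1,0} = 3
G(22) = mex{3,3,0,1} = 2
G(23) = mex{2,2,1,0} = 3
G(24) = mex{3,3,2,1} = 0
G(25) = mex{0,2,3,2} = 1
G(n+12) = G(n) holds for n = 0,…,6 (a full window of length max(S) = 7), so the sequence is purely periodic with period 12.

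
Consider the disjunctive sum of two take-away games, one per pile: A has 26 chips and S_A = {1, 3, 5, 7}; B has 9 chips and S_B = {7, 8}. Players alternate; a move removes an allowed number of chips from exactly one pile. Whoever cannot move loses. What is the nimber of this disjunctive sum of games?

1

Pile A, S = {1, 3, 5, 7}:
G(0) = 0
G(1) = mex{0} = 1
G(2) = mex{1} = 0
G(3) = mex{0,0} = 1
G(4) = mex{1,1} = 0
G(5) = mex{0,0,0} = 1
G(6) = mex{1,1,1} = 0
G(7) = mex{0,0,0,0} = 1
G(8) = mex{1,1,1,1} = 0
G(9) = mex{0,0,0,0} = 1
G(10) = mex{1,1,1,1} = 0
G(11) = mex{0,0,0,0} = 1
G(12) = mex{1,1,1,1} = 0
G(13) = mex{0,0,0,0} = 1
G(14) = mex{1,1,1,1} = 0
G(15) = mex{0,0,0,0} = 1
G(16) = mex{1,1,1,1} = 0
G(17) = mex{0,0,0,0} = 1
G(18) = mex{1,1,1,1} = 0
G(19) = mex{0,0,0,0} = 1
G(20) = mex{1,1,1,1} = 0
G(21) = mex{0,0,0,0} = 1
G(22) = mex{1,1,1,1} = 0
G(23) = mex{0,0,0,0} = 1
G(24) = mex{1,1,1,1} = 0
G(25) = mex{0,0,0,0} = 1
G(26) = mex{1,1,1,1} = 0
G_A(26) = 0.
Pile B, S = {7, 8}:
n : 0 1 2 3 4 5 6 7 8 9
G : 0 0 0 0 0 0 0 1 1 1
G_B(9) = 1.
Combined Grundy value = 0 ⊕ 1 = 1.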